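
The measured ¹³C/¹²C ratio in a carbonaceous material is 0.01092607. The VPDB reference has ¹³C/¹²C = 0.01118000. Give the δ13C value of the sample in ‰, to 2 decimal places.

δ13C = (R_sample / R_standard − 1) × 1000
R_sample / R_standard = 0.01092607 / 0.01118000 = 0.977287
δ13C = (0.977287 − 1) × 1000 = -22.713‰

-22.71‰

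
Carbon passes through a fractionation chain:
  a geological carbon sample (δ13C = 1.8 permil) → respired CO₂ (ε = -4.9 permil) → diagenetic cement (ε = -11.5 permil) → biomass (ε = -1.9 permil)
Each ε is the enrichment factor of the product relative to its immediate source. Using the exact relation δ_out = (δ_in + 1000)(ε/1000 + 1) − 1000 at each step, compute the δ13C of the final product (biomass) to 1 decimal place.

step 1: δ = (1.80 + 1000)·(-4.9/1000 + 1) − 1000 = -3.11 permil
step 2: δ = (-3.11 + 1000)·(-11.5/1000 + 1) − 1000 = -14.57 permil
step 3: δ = (-14.57 + 1000)·(-1.9/1000 + 1) − 1000 = -16.45 permil

-16.4 permil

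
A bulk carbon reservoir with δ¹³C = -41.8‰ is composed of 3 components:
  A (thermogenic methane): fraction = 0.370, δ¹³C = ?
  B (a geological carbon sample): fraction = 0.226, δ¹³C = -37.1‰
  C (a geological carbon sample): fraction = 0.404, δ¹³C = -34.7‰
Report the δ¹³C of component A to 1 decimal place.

Isotope mass balance: δ_bulk = Σ fᵢ·δᵢ.
-41.8 = 0.370×δ_A + 0.226×(-37.1) + 0.404×(-34.7)
0.370·δ_A = -41.8 − (-22.403) = -19.397
δ_A = -19.397 / 0.370 = -52.42‰

-52.4‰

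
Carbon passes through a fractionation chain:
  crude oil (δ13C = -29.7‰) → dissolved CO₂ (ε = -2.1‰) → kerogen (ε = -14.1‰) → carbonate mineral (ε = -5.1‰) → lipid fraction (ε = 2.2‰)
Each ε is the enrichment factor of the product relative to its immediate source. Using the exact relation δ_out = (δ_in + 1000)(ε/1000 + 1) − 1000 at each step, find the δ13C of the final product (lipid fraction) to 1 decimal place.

step 1: δ = (-29.70 + 1000)·(-2.1/1000 + 1) − 1000 = -31.74‰
step 2: δ = (-31.74 + 1000)·(-14.1/1000 + 1) − 1000 = -45.39‰
step 3: δ = (-45.39 + 1000)·(-5.1/1000 + 1) − 1000 = -50.26‰
step 4: δ = (-50.26 + 1000)·(2.2/1000 + 1) − 1000 = -48.17‰

-48.2‰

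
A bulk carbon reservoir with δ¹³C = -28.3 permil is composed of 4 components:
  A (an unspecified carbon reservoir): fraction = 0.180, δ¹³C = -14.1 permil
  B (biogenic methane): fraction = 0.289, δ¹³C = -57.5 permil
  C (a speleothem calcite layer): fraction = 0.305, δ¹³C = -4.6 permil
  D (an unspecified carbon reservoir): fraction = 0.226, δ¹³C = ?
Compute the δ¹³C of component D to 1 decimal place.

Isotope mass balance: δ_bulk = Σ fᵢ·δᵢ.
-28.3 = 0.180×(-14.1) + 0.289×(-57.5) + 0.305×(-4.6) + 0.226×δ_D
0.226·δ_D = -28.3 − (-20.558) = -7.742
δ_D = -7.742 / 0.226 = -34.25 permil

-34.3 permil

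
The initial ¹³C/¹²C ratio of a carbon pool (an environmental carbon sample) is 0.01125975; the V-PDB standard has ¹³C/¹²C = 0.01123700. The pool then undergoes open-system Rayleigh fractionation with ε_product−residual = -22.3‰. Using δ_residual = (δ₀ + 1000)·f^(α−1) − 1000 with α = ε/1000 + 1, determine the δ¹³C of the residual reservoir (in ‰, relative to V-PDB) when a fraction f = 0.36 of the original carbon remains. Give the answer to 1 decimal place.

25.1‰

δ₀ = (0.01125975/0.01123700 − 1)×1000 = (1.002025 − 1)×1000 = 2.025‰
α − 1 = ε/1000 = -0.0223
f^(α−1) = 0.36^(-0.0223) = 1.023044
δ_res = (2.025 + 1000) × 1.023044 − 1000 = 1025.116 − 1000 = 25.12‰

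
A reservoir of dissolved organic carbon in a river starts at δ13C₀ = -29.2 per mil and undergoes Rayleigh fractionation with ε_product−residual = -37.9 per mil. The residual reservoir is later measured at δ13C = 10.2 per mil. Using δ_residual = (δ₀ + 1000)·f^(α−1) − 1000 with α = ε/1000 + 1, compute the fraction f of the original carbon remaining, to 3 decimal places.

α − 1 = ε/1000 = -0.0379
(δ_res + 1000)/(δ₀ + 1000) = (10.2 + 1000)/(-29.2 + 1000) = 1010.2/970.8 = 1.040585
f = 1.040585^(1/-0.0379) = exp(ln(1.040585)/-0.0379) = exp(0.03978/-0.0379)
f = exp(-1.0497) = 0.3500

0.350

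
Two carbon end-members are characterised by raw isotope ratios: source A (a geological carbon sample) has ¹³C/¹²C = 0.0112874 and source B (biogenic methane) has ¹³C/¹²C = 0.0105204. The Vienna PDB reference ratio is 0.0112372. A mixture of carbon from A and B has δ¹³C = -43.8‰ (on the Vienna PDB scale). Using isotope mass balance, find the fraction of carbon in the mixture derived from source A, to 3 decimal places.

δ_A = (0.0112874/0.0112372 − 1)×1000 = (1.004467 − 1)×1000 = 4.467‰
δ_B = (0.0105204/0.0112372 − 1)×1000 = (0.936212 − 1)×1000 = -63.788‰
f_A = (δ_mix − δ_B)/(δ_A − δ_B) = (-43.8 − (-63.788))/(4.467 − (-63.788))
f_A = 19.988 / 68.255 = 0.2928

0.293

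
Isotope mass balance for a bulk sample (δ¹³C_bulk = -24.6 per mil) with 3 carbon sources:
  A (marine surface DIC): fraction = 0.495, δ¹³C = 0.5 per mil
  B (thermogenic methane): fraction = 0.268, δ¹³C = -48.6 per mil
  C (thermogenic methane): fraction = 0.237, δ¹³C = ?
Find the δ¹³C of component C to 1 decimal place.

Isotope mass balance: δ_bulk = Σ fᵢ·δᵢ.
-24.6 = 0.495×(0.5) + 0.268×(-48.6) + 0.237×δ_C
0.237·δ_C = -24.6 − (-12.777) = -11.823
δ_C = -11.823 / 0.237 = -49.88 per mil

-49.9 per mil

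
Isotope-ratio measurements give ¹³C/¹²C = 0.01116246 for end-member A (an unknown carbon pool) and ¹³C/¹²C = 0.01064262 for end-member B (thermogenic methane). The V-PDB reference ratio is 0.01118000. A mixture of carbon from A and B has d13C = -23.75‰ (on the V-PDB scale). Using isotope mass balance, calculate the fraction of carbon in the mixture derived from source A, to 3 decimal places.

δ_A = (0.01116246/0.01118000 − 1)×1000 = (0.998431 − 1)×1000 = -1.569‰
δ_B = (0.01064262/0.01118000 − 1)×1000 = (0.951934 − 1)×1000 = -48.066‰
f_A = (δ_mix − δ_B)/(δ_A − δ_B) = (-23.75 − (-48.066))/(-1.569 − (-48.066))
f_A = 24.316 / 46.497 = 0.5230

0.523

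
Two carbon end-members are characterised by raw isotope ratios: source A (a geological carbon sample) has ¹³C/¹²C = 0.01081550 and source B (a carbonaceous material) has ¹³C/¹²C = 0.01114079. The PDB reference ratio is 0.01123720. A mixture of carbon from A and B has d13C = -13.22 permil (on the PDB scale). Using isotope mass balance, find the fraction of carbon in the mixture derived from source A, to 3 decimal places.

0.160

δ_A = (0.01081550/0.01123720 − 1)×1000 = (0.962473 − 1)×1000 = -37.527 permil
δ_B = (0.01114079/0.01123720 − 1)×1000 = (0.991420 − 1)×1000 = -8.580 permil
f_A = (δ_mix − δ_B)/(δ_A − δ_B) = (-13.22 − (-8.580))/(-37.527 − (-8.580))
f_A = -4.640 / -28.948 = 0.1603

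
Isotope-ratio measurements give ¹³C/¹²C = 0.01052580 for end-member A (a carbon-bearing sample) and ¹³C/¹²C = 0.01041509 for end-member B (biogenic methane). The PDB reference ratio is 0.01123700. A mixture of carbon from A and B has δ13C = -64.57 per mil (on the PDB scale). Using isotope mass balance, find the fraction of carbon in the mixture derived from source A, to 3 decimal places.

δ_A = (0.01052580/0.01123700 − 1)×1000 = (0.936709 − 1)×1000 = -63.291 per mil
δ_B = (0.01041509/0.01123700 − 1)×1000 = (0.926857 − 1)×1000 = -73.143 per mil
f_A = (δ_mix − δ_B)/(δ_A − δ_B) = (-64.57 − (-73.143))/(-63.291 − (-73.143))
f_A = 8.573 / 9.852 = 0.8702

0.870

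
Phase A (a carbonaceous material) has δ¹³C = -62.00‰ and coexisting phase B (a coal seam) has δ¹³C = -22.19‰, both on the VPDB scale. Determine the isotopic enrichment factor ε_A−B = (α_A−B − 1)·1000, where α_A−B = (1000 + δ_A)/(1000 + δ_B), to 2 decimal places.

-40.71‰

α_A−B = (1000 + -62.00) / (1000 + -22.19) = 938.00 / 977.81 = 0.959287
ε_A−B = (0.959287 − 1) × 1000 = -40.713‰
(The approximation ε ≈ δ_A − δ_B would give -39.81‰.)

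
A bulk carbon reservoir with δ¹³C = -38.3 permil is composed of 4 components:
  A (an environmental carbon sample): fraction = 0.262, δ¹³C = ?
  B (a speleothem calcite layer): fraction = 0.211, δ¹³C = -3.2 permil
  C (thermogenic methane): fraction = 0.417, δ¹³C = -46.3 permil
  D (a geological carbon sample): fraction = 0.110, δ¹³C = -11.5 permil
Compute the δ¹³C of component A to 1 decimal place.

-65.1 permil

Isotope mass balance: δ_bulk = Σ fᵢ·δᵢ.
-38.3 = 0.262×δ_A + 0.211×(-3.2) + 0.417×(-46.3) + 0.110×(-11.5)
0.262·δ_A = -38.3 − (-21.247) = -17.053
δ_A = -17.053 / 0.262 = -65.09 permil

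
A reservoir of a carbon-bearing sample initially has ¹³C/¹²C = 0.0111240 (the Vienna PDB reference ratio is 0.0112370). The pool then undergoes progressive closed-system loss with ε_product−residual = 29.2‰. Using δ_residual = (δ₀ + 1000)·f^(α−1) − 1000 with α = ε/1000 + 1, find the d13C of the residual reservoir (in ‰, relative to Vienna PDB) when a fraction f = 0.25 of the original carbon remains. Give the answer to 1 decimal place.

δ₀ = (0.0111240/0.0112370 − 1)×1000 = (0.989944 − 1)×1000 = -10.056‰
α − 1 = ε/1000 = 0.0292
f^(α−1) = 0.25^(0.0292) = 0.960329
δ_res = (-10.056 + 1000) × 0.960329 − 1000 = 950.671 − 1000 = -49.33‰

-49.3‰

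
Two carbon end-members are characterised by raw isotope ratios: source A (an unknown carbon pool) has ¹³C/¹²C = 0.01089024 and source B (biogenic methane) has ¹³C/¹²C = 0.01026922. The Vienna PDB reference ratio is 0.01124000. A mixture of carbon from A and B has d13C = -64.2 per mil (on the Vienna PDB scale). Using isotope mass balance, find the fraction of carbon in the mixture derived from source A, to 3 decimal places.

δ_A = (0.01089024/0.01124000 − 1)×1000 = (0.968883 − 1)×1000 = -31.117 per mil
δ_B = (0.01026922/0.01124000 − 1)×1000 = (0.913632 − 1)×1000 = -86.368 per mil
f_A = (δ_mix − δ_B)/(δ_A − δ_B) = (-64.2 − (-86.368))/(-31.117 − (-86.368))
f_A = 22.168 / 55.251 = 0.4012

0.401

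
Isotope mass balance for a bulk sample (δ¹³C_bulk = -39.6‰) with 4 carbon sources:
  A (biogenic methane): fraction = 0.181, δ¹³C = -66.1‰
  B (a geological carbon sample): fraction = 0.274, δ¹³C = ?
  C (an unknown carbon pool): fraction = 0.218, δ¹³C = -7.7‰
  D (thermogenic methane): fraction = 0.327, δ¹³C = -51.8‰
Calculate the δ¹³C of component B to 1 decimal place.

Isotope mass balance: δ_bulk = Σ fᵢ·δᵢ.
-39.6 = 0.181×(-66.1) + 0.274×δ_B + 0.218×(-7.7) + 0.327×(-51.8)
0.274·δ_B = -39.6 − (-30.581) = -9.019
δ_B = -9.019 / 0.274 = -32.91‰

-32.9‰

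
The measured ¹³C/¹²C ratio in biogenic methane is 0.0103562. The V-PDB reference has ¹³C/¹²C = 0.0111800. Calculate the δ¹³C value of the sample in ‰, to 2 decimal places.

-73.69‰

δ¹³C = (R_sample / R_standard − 1) × 1000
R_sample / R_standard = 0.0103562 / 0.0111800 = 0.926315
δ¹³C = (0.926315 − 1) × 1000 = -73.685‰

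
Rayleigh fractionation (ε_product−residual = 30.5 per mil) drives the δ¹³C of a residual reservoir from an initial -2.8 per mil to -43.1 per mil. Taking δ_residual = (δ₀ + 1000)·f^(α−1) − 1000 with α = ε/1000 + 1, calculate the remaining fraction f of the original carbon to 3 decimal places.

α − 1 = ε/1000 = 0.0305
(δ_res + 1000)/(δ₀ + 1000) = (-43.1 + 1000)/(-2.8 + 1000) = 956.9/997.2 = 0.959587
f = 0.959587^(1/0.0305) = exp(ln(0.959587)/0.0305) = exp(-0.04125/0.0305)
f = exp(-1.3525) = 0.2586

0.259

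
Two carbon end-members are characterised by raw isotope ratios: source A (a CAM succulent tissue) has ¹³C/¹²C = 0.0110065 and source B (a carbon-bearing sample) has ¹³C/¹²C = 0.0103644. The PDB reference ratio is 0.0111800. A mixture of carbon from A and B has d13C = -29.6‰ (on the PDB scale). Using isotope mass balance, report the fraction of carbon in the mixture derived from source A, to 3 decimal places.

δ_A = (0.0110065/0.0111800 − 1)×1000 = (0.984481 − 1)×1000 = -15.519‰
δ_B = (0.0103644/0.0111800 − 1)×1000 = (0.927048 − 1)×1000 = -72.952‰
f_A = (δ_mix − δ_B)/(δ_A − δ_B) = (-29.6 − (-72.952))/(-15.519 − (-72.952))
f_A = 43.352 / 57.433 = 0.7548

0.755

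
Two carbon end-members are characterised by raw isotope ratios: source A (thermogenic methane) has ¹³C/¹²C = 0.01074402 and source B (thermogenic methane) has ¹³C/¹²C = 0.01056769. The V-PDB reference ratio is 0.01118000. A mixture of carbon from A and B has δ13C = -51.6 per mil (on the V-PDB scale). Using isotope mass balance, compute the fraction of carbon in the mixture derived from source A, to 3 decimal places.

0.201

δ_A = (0.01074402/0.01118000 − 1)×1000 = (0.961004 − 1)×1000 = -38.996 per mil
δ_B = (0.01056769/0.01118000 − 1)×1000 = (0.945232 − 1)×1000 = -54.768 per mil
f_A = (δ_mix − δ_B)/(δ_A − δ_B) = (-51.6 − (-54.768))/(-38.996 − (-54.768))
f_A = 3.168 / 15.772 = 0.2009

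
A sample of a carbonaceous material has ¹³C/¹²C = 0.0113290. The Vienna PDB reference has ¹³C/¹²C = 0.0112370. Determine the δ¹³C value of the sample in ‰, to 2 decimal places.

δ¹³C = (R_sample / R_standard − 1) × 1000
R_sample / R_standard = 0.0113290 / 0.0112370 = 1.008187
δ¹³C = (1.008187 − 1) × 1000 = 8.187‰

8.19‰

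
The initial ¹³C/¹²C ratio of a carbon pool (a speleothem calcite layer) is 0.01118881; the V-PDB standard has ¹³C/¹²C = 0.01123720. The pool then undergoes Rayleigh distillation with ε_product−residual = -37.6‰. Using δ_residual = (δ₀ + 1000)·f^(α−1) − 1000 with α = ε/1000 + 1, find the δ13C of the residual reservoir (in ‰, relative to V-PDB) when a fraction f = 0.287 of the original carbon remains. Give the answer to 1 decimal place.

δ₀ = (0.01118881/0.01123720 − 1)×1000 = (0.995694 − 1)×1000 = -4.306‰
α − 1 = ε/1000 = -0.0376
f^(α−1) = 0.287^(-0.0376) = 1.048054
δ_res = (-4.306 + 1000) × 1.048054 − 1000 = 1043.541 − 1000 = 43.54‰

43.5‰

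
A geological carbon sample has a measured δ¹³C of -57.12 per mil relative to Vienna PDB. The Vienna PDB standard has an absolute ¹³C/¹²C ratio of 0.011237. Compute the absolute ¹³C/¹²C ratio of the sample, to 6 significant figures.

R_sample = R_standard × (δ¹³C/1000 + 1)
R_sample = 0.011237 × (-57.12/1000 + 1) = 0.011237 × 0.942880
R_sample = 0.0105951

0.0105951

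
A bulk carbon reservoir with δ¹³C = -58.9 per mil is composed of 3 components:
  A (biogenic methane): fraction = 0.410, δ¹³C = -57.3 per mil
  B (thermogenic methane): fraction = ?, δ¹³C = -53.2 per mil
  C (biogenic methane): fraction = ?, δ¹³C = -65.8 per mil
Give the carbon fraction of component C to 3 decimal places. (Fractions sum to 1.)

Let f_C and f_B be the unknown fractions; fractions sum to 1 so f_C + f_B = 0.590.
Mass balance: Σ fᵢ·δᵢ = δ_bulk ⇒ f_C·(-65.8) + f_B·(-53.2) = -58.9 − (-23.493) = -35.407
Substitute f_B = 0.590 − f_C:
f_C·(-65.8 − -53.2) = -35.407 − 0.590×(-53.2) = -4.019
f_C = -4.019 / -12.6 = 0.3190

0.319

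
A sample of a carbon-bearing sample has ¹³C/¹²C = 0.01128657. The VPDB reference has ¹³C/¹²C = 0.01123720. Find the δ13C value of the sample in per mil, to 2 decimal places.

4.39 per mil

δ13C = (R_sample / R_standard − 1) × 1000
R_sample / R_standard = 0.01128657 / 0.01123720 = 1.004393
δ13C = (1.004393 − 1) × 1000 = 4.393 per mil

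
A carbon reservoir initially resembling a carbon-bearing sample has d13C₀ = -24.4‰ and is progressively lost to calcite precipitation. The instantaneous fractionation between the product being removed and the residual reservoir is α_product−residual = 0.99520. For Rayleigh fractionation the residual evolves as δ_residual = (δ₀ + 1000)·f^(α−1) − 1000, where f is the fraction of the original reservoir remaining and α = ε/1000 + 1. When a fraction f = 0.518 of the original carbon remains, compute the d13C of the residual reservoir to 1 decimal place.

Rayleigh residual: δ_res = (δ₀ + 1000)·f^(α−1) − 1000
α − 1 = -0.00480
f^(α−1) = 0.518^(-0.00480) = 1.003162
δ_res = (-24.4 + 1000) × 1.003162 − 1000 = 978.685 − 1000 = -21.31‰

-21.3‰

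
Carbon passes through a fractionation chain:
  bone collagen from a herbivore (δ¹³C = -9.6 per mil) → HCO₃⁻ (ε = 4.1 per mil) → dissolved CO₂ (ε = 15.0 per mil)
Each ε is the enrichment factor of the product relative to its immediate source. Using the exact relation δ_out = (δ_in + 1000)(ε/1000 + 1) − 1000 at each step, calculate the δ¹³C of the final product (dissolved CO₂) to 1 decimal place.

9.4 per mil

step 1: δ = (-9.60 + 1000)·(4.1/1000 + 1) − 1000 = -5.54 per mil
step 2: δ = (-5.54 + 1000)·(15.0/1000 + 1) − 1000 = 9.38 per mil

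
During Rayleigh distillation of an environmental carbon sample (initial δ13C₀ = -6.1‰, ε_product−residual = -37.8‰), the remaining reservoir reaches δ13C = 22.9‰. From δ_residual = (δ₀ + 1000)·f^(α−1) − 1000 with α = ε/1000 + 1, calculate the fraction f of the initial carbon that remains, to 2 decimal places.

0.47

α − 1 = ε/1000 = -0.0378
(δ_res + 1000)/(δ₀ + 1000) = (22.9 + 1000)/(-6.1 + 1000) = 1022.9/993.9 = 1.029178
f = 1.029178^(1/-0.0378) = exp(ln(1.029178)/-0.0378) = exp(0.02876/-0.0378)
f = exp(-0.7609) = 0.4673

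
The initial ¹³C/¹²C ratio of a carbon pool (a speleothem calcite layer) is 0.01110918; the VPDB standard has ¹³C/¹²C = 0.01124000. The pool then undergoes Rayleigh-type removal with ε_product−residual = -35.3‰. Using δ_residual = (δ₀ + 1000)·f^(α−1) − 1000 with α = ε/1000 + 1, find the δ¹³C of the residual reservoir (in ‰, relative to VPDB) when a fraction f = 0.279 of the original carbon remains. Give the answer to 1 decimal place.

δ₀ = (0.01110918/0.01124000 − 1)×1000 = (0.988361 − 1)×1000 = -11.639‰
α − 1 = ε/1000 = -0.0353
f^(α−1) = 0.279^(-0.0353) = 1.046093
δ_res = (-11.639 + 1000) × 1.046093 − 1000 = 1033.917 − 1000 = 33.92‰

33.9‰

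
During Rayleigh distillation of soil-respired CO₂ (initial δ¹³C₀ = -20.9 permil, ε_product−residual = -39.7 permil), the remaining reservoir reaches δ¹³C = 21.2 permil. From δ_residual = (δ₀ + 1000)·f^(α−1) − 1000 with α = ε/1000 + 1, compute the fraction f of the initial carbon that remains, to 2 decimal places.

0.35

α − 1 = ε/1000 = -0.0397
(δ_res + 1000)/(δ₀ + 1000) = (21.2 + 1000)/(-20.9 + 1000) = 1021.2/979.1 = 1.042999
f = 1.042999^(1/-0.0397) = exp(ln(1.042999)/-0.0397) = exp(0.04210/-0.0397)
f = exp(-1.0605) = 0.3463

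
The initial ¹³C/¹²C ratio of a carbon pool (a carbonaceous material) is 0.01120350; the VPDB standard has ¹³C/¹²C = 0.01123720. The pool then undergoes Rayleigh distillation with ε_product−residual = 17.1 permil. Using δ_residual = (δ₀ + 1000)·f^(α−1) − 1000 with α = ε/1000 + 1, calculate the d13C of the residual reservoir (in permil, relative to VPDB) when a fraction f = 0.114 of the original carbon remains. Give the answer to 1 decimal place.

-39.3 permil

δ₀ = (0.01120350/0.01123720 − 1)×1000 = (0.997001 − 1)×1000 = -2.999 permil
α − 1 = ε/1000 = 0.0171
f^(α−1) = 0.114^(0.0171) = 0.963547
δ_res = (-2.999 + 1000) × 0.963547 − 1000 = 960.658 − 1000 = -39.34 permil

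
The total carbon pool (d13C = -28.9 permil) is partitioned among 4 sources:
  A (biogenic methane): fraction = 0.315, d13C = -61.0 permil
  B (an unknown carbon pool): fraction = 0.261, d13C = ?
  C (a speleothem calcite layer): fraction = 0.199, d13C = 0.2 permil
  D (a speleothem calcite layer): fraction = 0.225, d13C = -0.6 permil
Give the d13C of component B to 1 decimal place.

-36.7 permil

Isotope mass balance: δ_bulk = Σ fᵢ·δᵢ.
-28.9 = 0.315×(-61.0) + 0.261×δ_B + 0.199×(0.2) + 0.225×(-0.6)
0.261·δ_B = -28.9 − (-19.310) = -9.590
δ_B = -9.590 / 0.261 = -36.74 permil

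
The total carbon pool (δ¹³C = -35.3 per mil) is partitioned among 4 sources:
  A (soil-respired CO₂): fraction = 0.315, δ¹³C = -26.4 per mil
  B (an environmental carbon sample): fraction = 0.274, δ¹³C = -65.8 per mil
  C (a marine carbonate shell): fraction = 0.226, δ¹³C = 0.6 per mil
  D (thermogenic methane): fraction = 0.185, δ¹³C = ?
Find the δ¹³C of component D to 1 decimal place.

Isotope mass balance: δ_bulk = Σ fᵢ·δᵢ.
-35.3 = 0.315×(-26.4) + 0.274×(-65.8) + 0.226×(0.6) + 0.185×δ_D
0.185·δ_D = -35.3 − (-26.210) = -9.090
δ_D = -9.090 / 0.185 = -49.14 per mil

-49.1 per mil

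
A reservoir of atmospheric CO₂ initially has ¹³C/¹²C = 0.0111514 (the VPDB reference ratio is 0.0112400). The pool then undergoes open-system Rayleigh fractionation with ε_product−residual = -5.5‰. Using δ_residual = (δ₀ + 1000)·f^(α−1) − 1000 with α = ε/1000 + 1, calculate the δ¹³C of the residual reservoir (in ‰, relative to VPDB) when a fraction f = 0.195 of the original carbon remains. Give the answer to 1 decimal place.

δ₀ = (0.0111514/0.0112400 − 1)×1000 = (0.992117 − 1)×1000 = -7.883‰
α − 1 = ε/1000 = -0.0055
f^(α−1) = 0.195^(-0.0055) = 1.009032
δ_res = (-7.883 + 1000) × 1.009032 − 1000 = 1001.078 − 1000 = 1.08‰

1.1‰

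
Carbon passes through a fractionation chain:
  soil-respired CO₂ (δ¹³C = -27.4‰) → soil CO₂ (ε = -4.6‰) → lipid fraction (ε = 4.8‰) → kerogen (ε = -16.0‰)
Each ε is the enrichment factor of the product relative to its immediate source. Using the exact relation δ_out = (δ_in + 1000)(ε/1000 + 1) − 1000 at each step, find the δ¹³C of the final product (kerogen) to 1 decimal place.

-42.8‰

step 1: δ = (-27.40 + 1000)·(-4.6/1000 + 1) − 1000 = -31.87‰
step 2: δ = (-31.87 + 1000)·(4.8/1000 + 1) − 1000 = -27.23‰
step 3: δ = (-27.23 + 1000)·(-16.0/1000 + 1) − 1000 = -42.79‰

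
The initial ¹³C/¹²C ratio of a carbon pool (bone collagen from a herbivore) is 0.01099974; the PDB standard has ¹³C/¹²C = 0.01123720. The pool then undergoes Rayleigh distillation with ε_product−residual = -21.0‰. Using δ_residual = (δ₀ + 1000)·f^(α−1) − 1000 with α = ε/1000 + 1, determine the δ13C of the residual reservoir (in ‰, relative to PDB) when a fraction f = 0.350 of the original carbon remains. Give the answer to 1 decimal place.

δ₀ = (0.01099974/0.01123720 − 1)×1000 = (0.978868 − 1)×1000 = -21.132‰
α − 1 = ε/1000 = -0.0210
f^(α−1) = 0.350^(-0.0210) = 1.022291
δ_res = (-21.132 + 1000) × 1.022291 − 1000 = 1000.688 − 1000 = 0.69‰

0.7‰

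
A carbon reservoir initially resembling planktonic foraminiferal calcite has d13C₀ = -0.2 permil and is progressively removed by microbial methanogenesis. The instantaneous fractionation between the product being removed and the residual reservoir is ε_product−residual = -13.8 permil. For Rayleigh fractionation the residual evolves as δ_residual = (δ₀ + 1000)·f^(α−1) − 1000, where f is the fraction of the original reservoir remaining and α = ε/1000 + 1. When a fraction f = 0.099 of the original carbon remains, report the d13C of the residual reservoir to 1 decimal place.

Rayleigh residual: δ_res = (δ₀ + 1000)·f^(α−1) − 1000
α = ε/1000 + 1 = 0.98620, so α − 1 = -0.01380
f^(α−1) = 0.099^(-0.01380) = 1.032429
δ_res = (-0.2 + 1000) × 1.032429 − 1000 = 1032.223 − 1000 = 32.22 permil

32.2 permil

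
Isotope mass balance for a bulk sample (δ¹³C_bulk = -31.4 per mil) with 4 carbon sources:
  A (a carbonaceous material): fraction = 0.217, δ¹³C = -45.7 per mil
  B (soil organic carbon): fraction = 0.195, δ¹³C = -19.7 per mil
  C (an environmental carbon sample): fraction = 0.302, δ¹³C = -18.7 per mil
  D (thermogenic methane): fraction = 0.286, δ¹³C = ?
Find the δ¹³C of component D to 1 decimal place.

-41.9 per mil

Isotope mass balance: δ_bulk = Σ fᵢ·δᵢ.
-31.4 = 0.217×(-45.7) + 0.195×(-19.7) + 0.302×(-18.7) + 0.286×δ_D
0.286·δ_D = -31.4 − (-19.406) = -11.994
δ_D = -11.994 / 0.286 = -41.94 per mil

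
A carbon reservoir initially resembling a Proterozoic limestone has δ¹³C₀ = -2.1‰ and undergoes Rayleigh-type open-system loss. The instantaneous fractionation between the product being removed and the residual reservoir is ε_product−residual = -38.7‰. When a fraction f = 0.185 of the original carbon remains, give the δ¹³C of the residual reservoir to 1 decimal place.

Rayleigh residual: δ_res = (δ₀ + 1000)·f^(α−1) − 1000
α = ε/1000 + 1 = 0.96130, so α − 1 = -0.03870
f^(α−1) = 0.185^(-0.03870) = 1.067482
δ_res = (-2.1 + 1000) × 1.067482 − 1000 = 1065.240 − 1000 = 65.24‰

65.2‰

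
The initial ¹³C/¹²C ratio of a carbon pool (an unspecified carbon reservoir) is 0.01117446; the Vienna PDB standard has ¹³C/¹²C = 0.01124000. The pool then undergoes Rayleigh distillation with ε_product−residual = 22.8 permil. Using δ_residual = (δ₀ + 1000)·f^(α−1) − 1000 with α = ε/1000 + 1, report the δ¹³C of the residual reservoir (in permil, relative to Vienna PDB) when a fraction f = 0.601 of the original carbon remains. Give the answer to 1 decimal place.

δ₀ = (0.01117446/0.01124000 − 1)×1000 = (0.994169 − 1)×1000 = -5.831 permil
α − 1 = ε/1000 = 0.0228
f^(α−1) = 0.601^(0.0228) = 0.988458
δ_res = (-5.831 + 1000) × 0.988458 − 1000 = 982.695 − 1000 = -17.31 permil

-17.3 permil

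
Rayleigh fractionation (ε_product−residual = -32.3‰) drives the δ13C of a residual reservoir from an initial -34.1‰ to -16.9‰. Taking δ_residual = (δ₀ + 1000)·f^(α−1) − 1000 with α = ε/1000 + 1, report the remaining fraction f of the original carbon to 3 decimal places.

α − 1 = ε/1000 = -0.0323
(δ_res + 1000)/(δ₀ + 1000) = (-16.9 + 1000)/(-34.1 + 1000) = 983.1/965.9 = 1.017807
f = 1.017807^(1/-0.0323) = exp(ln(1.017807)/-0.0323) = exp(0.01765/-0.0323)
f = exp(-0.5465) = 0.5790

0.579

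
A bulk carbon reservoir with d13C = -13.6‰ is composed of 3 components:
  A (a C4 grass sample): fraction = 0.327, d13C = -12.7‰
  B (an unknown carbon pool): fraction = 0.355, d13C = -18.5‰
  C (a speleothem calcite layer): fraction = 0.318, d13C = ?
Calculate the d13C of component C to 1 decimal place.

-9.1‰

Isotope mass balance: δ_bulk = Σ fᵢ·δᵢ.
-13.6 = 0.327×(-12.7) + 0.355×(-18.5) + 0.318×δ_C
0.318·δ_C = -13.6 − (-10.720) = -2.880
δ_C = -2.880 / 0.318 = -9.06‰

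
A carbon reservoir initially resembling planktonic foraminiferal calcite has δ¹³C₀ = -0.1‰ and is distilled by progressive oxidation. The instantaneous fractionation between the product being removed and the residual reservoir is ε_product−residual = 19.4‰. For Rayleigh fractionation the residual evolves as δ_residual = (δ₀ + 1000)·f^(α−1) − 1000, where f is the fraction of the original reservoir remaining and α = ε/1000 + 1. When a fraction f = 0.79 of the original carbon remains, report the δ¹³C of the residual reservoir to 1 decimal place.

-4.7‰

Rayleigh residual: δ_res = (δ₀ + 1000)·f^(α−1) − 1000
α = ε/1000 + 1 = 1.01940, so α − 1 = 0.01940
f^(α−1) = 0.79^(0.01940) = 0.995437
δ_res = (-0.1 + 1000) × 0.995437 − 1000 = 995.338 − 1000 = -4.66‰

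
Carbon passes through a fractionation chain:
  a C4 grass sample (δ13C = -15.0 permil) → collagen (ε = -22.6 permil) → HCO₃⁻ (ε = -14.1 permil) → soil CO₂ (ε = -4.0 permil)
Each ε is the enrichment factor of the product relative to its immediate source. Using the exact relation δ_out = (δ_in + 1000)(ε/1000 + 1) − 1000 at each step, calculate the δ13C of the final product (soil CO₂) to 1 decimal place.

-54.6 permil

step 1: δ = (-15.00 + 1000)·(-22.6/1000 + 1) − 1000 = -37.26 permil
step 2: δ = (-37.26 + 1000)·(-14.1/1000 + 1) − 1000 = -50.84 permil
step 3: δ = (-50.84 + 1000)·(-4.0/1000 + 1) − 1000 = -54.63 permil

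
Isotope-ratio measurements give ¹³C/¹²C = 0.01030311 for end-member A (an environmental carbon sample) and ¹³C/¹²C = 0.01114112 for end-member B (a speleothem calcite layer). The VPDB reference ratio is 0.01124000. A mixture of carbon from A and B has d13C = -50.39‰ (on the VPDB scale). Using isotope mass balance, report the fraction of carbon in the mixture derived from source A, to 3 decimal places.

0.558

δ_A = (0.01030311/0.01124000 − 1)×1000 = (0.916647 − 1)×1000 = -83.353‰
δ_B = (0.01114112/0.01124000 − 1)×1000 = (0.991203 − 1)×1000 = -8.797‰
f_A = (δ_mix − δ_B)/(δ_A − δ_B) = (-50.39 − (-8.797))/(-83.353 − (-8.797))
f_A = -41.593 / -74.556 = 0.5579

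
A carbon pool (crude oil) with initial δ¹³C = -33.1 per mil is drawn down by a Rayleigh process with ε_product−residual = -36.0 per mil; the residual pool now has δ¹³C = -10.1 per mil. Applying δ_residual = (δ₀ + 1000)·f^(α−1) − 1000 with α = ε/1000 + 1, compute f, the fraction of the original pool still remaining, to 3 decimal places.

α − 1 = ε/1000 = -0.0360
(δ_res + 1000)/(δ₀ + 1000) = (-10.1 + 1000)/(-33.1 + 1000) = 989.9/966.9 = 1.023787
f = 1.023787^(1/-0.0360) = exp(ln(1.023787)/-0.0360) = exp(0.02351/-0.0360)
f = exp(-0.6530) = 0.5205

0.520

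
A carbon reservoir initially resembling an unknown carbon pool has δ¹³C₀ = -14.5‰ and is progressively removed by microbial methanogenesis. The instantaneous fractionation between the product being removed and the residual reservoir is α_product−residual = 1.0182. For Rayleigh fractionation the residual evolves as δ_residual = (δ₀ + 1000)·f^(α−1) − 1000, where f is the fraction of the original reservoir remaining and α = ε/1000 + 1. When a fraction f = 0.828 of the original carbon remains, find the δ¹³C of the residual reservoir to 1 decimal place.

Rayleigh residual: δ_res = (δ₀ + 1000)·f^(α−1) − 1000
α − 1 = 0.01820
f^(α−1) = 0.828^(0.01820) = 0.996571
δ_res = (-14.5 + 1000) × 0.996571 − 1000 = 982.121 − 1000 = -17.88‰

-17.9‰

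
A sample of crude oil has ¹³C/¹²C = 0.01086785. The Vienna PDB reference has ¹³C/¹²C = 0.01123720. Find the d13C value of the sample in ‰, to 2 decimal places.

d13C = (R_sample / R_standard − 1) × 1000
R_sample / R_standard = 0.01086785 / 0.01123720 = 0.967131
d13C = (0.967131 − 1) × 1000 = -32.869‰

-32.87‰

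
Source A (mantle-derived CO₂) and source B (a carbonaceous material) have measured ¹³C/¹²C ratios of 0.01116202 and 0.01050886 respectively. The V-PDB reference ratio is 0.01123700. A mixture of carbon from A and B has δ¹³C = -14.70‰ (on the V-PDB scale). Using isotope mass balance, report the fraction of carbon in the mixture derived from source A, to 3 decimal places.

δ_A = (0.01116202/0.01123700 − 1)×1000 = (0.993327 − 1)×1000 = -6.673‰
δ_B = (0.01050886/0.01123700 − 1)×1000 = (0.935202 − 1)×1000 = -64.798‰
f_A = (δ_mix − δ_B)/(δ_A − δ_B) = (-14.70 − (-64.798))/(-6.673 − (-64.798))
f_A = 50.098 / 58.126 = 0.8619

0.862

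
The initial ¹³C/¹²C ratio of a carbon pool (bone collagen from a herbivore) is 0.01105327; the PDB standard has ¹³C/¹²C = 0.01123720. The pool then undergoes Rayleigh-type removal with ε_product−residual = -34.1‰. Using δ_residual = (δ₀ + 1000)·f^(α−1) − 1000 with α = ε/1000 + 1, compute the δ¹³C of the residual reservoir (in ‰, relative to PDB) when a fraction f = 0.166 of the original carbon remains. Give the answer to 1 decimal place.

δ₀ = (0.01105327/0.01123720 − 1)×1000 = (0.983632 − 1)×1000 = -16.368‰
α − 1 = ε/1000 = -0.0341
f^(α−1) = 0.166^(-0.0341) = 1.063149
δ_res = (-16.368 + 1000) × 1.063149 − 1000 = 1045.748 − 1000 = 45.75‰

45.7‰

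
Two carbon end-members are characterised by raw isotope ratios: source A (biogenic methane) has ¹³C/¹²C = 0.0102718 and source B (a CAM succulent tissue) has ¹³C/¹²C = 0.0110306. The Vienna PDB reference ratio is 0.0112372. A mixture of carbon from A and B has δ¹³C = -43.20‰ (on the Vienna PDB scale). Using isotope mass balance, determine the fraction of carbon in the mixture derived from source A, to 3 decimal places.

δ_A = (0.0102718/0.0112372 − 1)×1000 = (0.914089 − 1)×1000 = -85.911‰
δ_B = (0.0110306/0.0112372 − 1)×1000 = (0.981615 − 1)×1000 = -18.385‰
f_A = (δ_mix − δ_B)/(δ_A − δ_B) = (-43.20 − (-18.385))/(-85.911 − (-18.385))
f_A = -24.815 / -67.526 = 0.3675

0.367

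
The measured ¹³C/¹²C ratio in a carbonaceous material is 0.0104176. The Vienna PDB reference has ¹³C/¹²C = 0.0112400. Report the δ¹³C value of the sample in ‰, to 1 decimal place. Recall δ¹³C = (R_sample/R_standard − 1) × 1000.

δ¹³C = (R_sample / R_standard − 1) × 1000
R_sample / R_standard = 0.0104176 / 0.0112400 = 0.926833
δ¹³C = (0.926833 − 1) × 1000 = -73.17‰

-73.2‰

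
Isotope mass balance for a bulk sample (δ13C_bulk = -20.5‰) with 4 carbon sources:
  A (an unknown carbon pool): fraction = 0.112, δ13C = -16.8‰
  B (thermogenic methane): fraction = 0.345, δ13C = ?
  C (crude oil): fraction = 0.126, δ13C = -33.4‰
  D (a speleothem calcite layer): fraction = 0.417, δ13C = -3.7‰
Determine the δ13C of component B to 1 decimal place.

Isotope mass balance: δ_bulk = Σ fᵢ·δᵢ.
-20.5 = 0.112×(-16.8) + 0.345×δ_B + 0.126×(-33.4) + 0.417×(-3.7)
0.345·δ_B = -20.5 − (-7.633) = -12.867
δ_B = -12.867 / 0.345 = -37.30‰

-37.3‰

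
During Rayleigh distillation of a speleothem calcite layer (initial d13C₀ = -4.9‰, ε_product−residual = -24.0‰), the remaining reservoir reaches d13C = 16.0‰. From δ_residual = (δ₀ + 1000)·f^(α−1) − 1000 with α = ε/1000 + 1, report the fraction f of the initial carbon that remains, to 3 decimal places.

0.421

α − 1 = ε/1000 = -0.0240
(δ_res + 1000)/(δ₀ + 1000) = (16.0 + 1000)/(-4.9 + 1000) = 1016.0/995.1 = 1.021003
f = 1.021003^(1/-0.0240) = exp(ln(1.021003)/-0.0240) = exp(0.02079/-0.0240)
f = exp(-0.8661) = 0.4206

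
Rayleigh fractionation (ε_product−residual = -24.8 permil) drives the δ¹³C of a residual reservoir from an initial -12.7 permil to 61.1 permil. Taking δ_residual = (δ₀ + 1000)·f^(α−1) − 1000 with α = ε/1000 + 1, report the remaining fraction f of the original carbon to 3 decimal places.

0.055

α − 1 = ε/1000 = -0.0248
(δ_res + 1000)/(δ₀ + 1000) = (61.1 + 1000)/(-12.7 + 1000) = 1061.1/987.3 = 1.074749
f = 1.074749^(1/-0.0248) = exp(ln(1.074749)/-0.0248) = exp(0.07209/-0.0248)
f = exp(-2.9068) = 0.0547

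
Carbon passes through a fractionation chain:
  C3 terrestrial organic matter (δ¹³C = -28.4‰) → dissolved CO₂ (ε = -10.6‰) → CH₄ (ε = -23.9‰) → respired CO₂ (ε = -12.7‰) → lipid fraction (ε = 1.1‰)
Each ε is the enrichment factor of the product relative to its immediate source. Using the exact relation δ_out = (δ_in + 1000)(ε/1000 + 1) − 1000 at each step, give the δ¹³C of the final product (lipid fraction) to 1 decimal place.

step 1: δ = (-28.40 + 1000)·(-10.6/1000 + 1) − 1000 = -38.70‰
step 2: δ = (-38.70 + 1000)·(-23.9/1000 + 1) − 1000 = -61.67‰
step 3: δ = (-61.67 + 1000)·(-12.7/1000 + 1) − 1000 = -73.59‰
step 4: δ = (-73.59 + 1000)·(1.1/1000 + 1) − 1000 = -72.57‰

-72.6‰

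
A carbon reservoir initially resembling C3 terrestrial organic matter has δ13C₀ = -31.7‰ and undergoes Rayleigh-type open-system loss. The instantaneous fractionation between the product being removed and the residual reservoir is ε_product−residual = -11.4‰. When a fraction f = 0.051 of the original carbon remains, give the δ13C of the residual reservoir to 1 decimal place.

Rayleigh residual: δ_res = (δ₀ + 1000)·f^(α−1) − 1000
α = ε/1000 + 1 = 0.98860, so α − 1 = -0.01140
f^(α−1) = 0.051^(-0.01140) = 1.034508
δ_res = (-31.7 + 1000) × 1.034508 − 1000 = 1001.714 − 1000 = 1.71‰

1.7‰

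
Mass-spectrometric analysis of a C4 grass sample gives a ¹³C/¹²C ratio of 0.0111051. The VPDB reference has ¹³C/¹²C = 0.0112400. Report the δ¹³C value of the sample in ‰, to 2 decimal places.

-12.00‰

δ¹³C = (R_sample / R_standard − 1) × 1000
R_sample / R_standard = 0.0111051 / 0.0112400 = 0.987998
δ¹³C = (0.987998 − 1) × 1000 = -12.002‰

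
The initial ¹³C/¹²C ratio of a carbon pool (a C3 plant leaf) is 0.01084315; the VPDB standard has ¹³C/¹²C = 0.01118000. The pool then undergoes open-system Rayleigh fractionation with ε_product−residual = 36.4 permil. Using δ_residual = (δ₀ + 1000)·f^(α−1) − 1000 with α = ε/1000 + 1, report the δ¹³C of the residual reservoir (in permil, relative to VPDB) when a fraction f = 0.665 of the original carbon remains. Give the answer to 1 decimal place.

-44.4 permil

δ₀ = (0.01084315/0.01118000 − 1)×1000 = (0.969870 − 1)×1000 = -30.130 permil
α − 1 = ε/1000 = 0.0364
f^(α−1) = 0.665^(0.0364) = 0.985260
δ_res = (-30.130 + 1000) × 0.985260 − 1000 = 955.574 − 1000 = -44.43 permil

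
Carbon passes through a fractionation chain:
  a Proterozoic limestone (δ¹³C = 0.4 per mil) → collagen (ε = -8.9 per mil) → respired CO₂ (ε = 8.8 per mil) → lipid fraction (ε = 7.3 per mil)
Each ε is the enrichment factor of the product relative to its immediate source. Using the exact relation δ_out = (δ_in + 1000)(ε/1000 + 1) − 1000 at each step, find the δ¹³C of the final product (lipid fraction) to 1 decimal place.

7.5 per mil

step 1: δ = (0.40 + 1000)·(-8.9/1000 + 1) − 1000 = -8.50 per mil
step 2: δ = (-8.50 + 1000)·(8.8/1000 + 1) − 1000 = 0.22 per mil
step 3: δ = (0.22 + 1000)·(7.3/1000 + 1) − 1000 = 7.52 per mil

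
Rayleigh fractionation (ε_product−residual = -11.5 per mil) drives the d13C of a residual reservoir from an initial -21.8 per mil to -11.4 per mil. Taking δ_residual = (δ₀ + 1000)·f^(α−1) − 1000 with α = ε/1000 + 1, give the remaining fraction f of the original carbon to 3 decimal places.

α − 1 = ε/1000 = -0.0115
(δ_res + 1000)/(δ₀ + 1000) = (-11.4 + 1000)/(-21.8 + 1000) = 988.6/978.2 = 1.010632
f = 1.010632^(1/-0.0115) = exp(ln(1.010632)/-0.0115) = exp(0.01058/-0.0115)
f = exp(-0.9196) = 0.3987

0.399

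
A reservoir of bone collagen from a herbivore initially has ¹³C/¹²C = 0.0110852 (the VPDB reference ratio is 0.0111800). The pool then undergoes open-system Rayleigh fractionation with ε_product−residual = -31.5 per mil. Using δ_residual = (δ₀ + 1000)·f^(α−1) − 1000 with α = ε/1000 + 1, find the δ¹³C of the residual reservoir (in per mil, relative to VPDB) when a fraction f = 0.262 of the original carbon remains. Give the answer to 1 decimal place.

34.2 per mil

δ₀ = (0.0110852/0.0111800 − 1)×1000 = (0.991521 − 1)×1000 = -8.479 per mil
α − 1 = ε/1000 = -0.0315
f^(α−1) = 0.262^(-0.0315) = 1.043094
δ_res = (-8.479 + 1000) × 1.043094 − 1000 = 1034.249 − 1000 = 34.25 per mil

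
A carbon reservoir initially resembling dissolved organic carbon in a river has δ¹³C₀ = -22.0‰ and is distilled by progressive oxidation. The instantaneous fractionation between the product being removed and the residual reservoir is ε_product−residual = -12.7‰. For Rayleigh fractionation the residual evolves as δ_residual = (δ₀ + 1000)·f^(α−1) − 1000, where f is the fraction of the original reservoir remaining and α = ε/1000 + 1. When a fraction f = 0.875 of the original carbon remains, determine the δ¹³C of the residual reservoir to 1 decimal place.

Rayleigh residual: δ_res = (δ₀ + 1000)·f^(α−1) − 1000
α = ε/1000 + 1 = 0.98730, so α − 1 = -0.01270
f^(α−1) = 0.875^(-0.01270) = 1.001697
δ_res = (-22.0 + 1000) × 1.001697 − 1000 = 979.660 − 1000 = -20.34‰

-20.3‰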